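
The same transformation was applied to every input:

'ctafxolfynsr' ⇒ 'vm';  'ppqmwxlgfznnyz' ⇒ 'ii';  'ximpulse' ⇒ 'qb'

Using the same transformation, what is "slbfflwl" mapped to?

The transformation: shift every letter 7 places backward in the alphabet (wrapping around), then keep only the first 2 characters.
"slbfflwl" → "leuyyepe" → "le".

le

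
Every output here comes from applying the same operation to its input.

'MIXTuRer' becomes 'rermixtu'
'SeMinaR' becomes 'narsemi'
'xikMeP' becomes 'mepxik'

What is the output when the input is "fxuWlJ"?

wljfxu

In each case the input is transformed by: move the last 3 characters to the front (rotate right by 3), then convert every letter to lowercase.
For "fxuWlJ", step one produces "WlJfxu"; step two turns that into "wljfxu".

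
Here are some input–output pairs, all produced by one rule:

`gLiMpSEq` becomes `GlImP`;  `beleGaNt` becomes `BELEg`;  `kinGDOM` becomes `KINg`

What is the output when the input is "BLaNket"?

Rule — delete the last 3 characters, then flip the case of every letter.
Starting from "BLaNket": after the first operation, "BLaN"; after the second, "blAn".
(Check on "kinGDOM": → "kinG" → "KINg" ✓)

blAn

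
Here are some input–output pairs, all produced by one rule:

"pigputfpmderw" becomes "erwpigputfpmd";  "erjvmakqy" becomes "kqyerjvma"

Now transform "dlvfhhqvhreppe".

In each case the input is transformed by: move the last 3 characters to the front (rotate right by 3).
Applying that to "dlvfhhqvhreppe" gives "ppedlvfhhqvhre".

ppedlvfhhqvhre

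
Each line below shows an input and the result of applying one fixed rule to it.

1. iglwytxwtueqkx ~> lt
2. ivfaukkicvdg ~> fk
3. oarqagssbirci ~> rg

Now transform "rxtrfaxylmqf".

The pattern: keep one character in every 3, starting at position 3 (positions 3rd, 6th, 9th, ...), then keep only the first 2 characters.
On "rxtrfaxylmqf": the first step gives "talf", and the second then gives "ta".

ta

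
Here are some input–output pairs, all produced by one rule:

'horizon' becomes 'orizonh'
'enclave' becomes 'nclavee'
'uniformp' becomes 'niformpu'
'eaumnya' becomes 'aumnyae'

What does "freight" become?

In each case the input is transformed by: move the first character to the end.
So "freight" becomes "reightf".

reightf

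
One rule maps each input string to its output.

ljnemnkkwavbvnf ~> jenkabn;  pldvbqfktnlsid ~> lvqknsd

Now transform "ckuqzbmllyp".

kqbly

Looking at the pairs, the operation is to keep every other character starting from the second (positions 2nd, 4th, 6th, ...).
Applying that to "ckuqzbmllyp" gives "kqbly".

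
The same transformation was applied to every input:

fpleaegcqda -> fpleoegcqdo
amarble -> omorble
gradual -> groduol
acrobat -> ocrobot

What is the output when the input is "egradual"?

The rule is to replace every "a" with "o".
Applying that to "egradual" gives "egroduol".

egroduol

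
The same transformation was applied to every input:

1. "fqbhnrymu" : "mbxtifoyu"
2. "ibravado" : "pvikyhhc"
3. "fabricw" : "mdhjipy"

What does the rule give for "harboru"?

obhyyvi

Looking at the pairs, the operation is to take characters alternately from the front and the back (1st, last, 2nd, 2nd-last, ...), then shift every letter 7 places forward in the alphabet (wrapping around).
On "harboru": the first step gives "huarrob", and the second then gives "obhyyvi".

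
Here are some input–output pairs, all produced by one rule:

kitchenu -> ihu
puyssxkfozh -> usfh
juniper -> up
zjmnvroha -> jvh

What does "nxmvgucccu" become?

xgc

Rule — keep one character in every 3, starting at position 2 (positions 2nd, 5th, 8th, ...).
For "nxmvgucccu" the result is "xgc".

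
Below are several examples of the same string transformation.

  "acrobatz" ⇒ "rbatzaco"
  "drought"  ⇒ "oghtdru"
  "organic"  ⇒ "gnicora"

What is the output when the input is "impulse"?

The rule is to move the first 3 characters to the end (rotate left by 3), then swap the first and last characters.
Doing the same to "impulse": "plseimu".

plseimu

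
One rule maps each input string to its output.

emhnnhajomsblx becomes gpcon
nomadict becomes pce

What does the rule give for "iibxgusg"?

kzu

In each case the input is transformed by: keep one character in every 3, starting at position 1 (positions 1st, 4th, 7th, ...), then shift every letter 2 places forward in the alphabet (wrapping around).
Working it through for "iibxgusg": intermediate "ixs", final "kzu".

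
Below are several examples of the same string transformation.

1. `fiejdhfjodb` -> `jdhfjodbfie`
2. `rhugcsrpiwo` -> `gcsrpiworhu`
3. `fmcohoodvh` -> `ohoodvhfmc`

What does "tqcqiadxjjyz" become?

qiadxjjyztqc

Rule — move the first 3 characters to the end (rotate left by 3).
So "tqcqiadxjjyz" becomes "qiadxjjyztqc".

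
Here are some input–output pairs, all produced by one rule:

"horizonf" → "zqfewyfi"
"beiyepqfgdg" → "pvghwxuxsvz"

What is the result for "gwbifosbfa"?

The rule is to shift every letter 9 places backward in the alphabet (wrapping around), then move the first 3 characters to the end (rotate left by 3).
For "gwbifosbfa", step one produces "xnszwfjswr"; step two turns that into "zwfjswrxns".
(Check on "horizonf": → "yfizqfew" → "zqfewyfi" ✓)

zwfjswrxns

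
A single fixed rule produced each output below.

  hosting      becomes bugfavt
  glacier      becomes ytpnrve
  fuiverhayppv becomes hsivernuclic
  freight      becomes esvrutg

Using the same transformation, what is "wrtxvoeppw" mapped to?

The rule is to shift every letter 13 places forward in the alphabet (wrapping around) — i.e. ROT13, then swap each adjacent pair of characters (1↔2, 3↔4, ...).
"wrtxvoeppw" → "jegkibrccj" → "ejkgbicrjc".

ejkgbicrjc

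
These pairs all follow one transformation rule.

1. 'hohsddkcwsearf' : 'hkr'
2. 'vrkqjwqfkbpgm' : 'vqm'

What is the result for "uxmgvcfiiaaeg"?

Looking at the pairs, the operation is to keep one character in every 3, starting at position 1 (positions 1st, 4th, 7th, ...), then keep every other character starting from the first (positions 1st, 3rd, 5th, ...).
Working it through for "uxmgvcfiiaaeg": intermediate "ugfag", final "ufg".

ufg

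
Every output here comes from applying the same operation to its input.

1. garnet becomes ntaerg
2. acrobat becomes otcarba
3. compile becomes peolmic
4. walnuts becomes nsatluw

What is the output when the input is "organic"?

The rule is to take characters alternately from the front and the back (1st, last, 2nd, 2nd-last, ...), then swap the first and last characters.
Working it through for "organic": intermediate "ocrigna", final "acrigno".
(Check on "walnuts": → "wsatlun" → "nsatluw" ✓)

acrigno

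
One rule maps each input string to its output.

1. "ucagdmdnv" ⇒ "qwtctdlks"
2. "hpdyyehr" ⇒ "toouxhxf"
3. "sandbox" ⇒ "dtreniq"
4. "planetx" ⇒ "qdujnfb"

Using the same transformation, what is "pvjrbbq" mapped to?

In each case the input is transformed by: move the first 2 characters to the end (rotate left by 2), then shift every letter 10 places backward in the alphabet (wrapping around).
For "pvjrbbq", step one produces "jrbbqpv"; step two turns that into "zhrrgfl".

zhrrgfl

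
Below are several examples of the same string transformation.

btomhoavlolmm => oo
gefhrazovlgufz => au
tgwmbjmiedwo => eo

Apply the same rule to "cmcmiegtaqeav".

In each case the input is transformed by: keep one character in every 3, starting at position 3 (positions 3rd, 6th, 9th, ...), then keep only the vowels.
Applying that to "cmcmiegtaqeav" gives "eaa".

eaa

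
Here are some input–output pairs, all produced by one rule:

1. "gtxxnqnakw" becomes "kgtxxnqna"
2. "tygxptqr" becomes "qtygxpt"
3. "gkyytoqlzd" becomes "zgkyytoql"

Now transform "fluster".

Looking at the pairs, the operation is to delete the last character, then move the last character to the front.
Working it through for "fluster": intermediate "fluste", final "eflust".

eflust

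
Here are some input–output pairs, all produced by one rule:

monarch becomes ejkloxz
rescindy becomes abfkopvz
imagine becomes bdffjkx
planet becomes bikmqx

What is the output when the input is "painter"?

bfkmoqx

The transformation: shift every letter 3 places backward in the alphabet (wrapping around), then sort the characters into alphabetical order.
On "painter" that produces "bfkmoqx".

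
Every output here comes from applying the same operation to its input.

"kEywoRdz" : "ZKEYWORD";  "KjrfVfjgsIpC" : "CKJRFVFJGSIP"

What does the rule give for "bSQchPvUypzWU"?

In each case the input is transformed by: move the last character to the front, then convert every letter to uppercase.
Starting from "bSQchPvUypzWU": after the first operation, "UbSQchPvUypzW"; after the second, "UBSQCHPVUYPZW".

UBSQCHPVUYPZW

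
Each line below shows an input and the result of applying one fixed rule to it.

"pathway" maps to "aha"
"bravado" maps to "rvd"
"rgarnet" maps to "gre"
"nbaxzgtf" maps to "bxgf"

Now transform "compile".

The pattern: keep every other character starting from the second (positions 2nd, 4th, 6th, ...).
For "compile" the result is "opl".

opl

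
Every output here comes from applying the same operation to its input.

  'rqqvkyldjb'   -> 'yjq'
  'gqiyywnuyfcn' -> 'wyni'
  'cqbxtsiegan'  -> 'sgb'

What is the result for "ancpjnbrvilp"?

The pattern: keep one character in every 3, starting at position 3 (positions 3rd, 6th, 9th, ...), then move the first character to the end.
For "ancpjnbrvilp", step one produces "cnvp"; step two turns that into "nvpc".

nvpc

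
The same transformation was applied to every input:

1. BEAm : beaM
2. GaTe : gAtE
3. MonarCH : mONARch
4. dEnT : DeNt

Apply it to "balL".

Each output is the input with this applied: flip the case of every letter.
Doing the same to "balL": "BALl".

BALl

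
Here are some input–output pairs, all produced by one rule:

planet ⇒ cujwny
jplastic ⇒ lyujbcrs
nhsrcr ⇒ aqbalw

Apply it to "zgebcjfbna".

jpnklsokwi

In each case the input is transformed by: shift every letter 9 places forward in the alphabet (wrapping around), then swap the first and last characters.
Doing the same to "zgebcjfbna": "jpnklsokwi".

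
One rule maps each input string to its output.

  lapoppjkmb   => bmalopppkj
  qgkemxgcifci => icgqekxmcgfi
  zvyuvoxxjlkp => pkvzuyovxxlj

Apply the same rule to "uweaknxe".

exwuaenk

The transformation: swap each adjacent pair of characters (1↔2, 3↔4, ...), then move the last 2 characters to the front (rotate right by 2).
For "uweaknxe", step one produces "wuaenkex"; step two turns that into "exwuaenk".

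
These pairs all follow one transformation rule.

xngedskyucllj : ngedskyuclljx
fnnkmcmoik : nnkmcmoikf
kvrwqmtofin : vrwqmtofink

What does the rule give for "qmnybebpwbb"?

mnybebpwbbq

In each case the input is transformed by: move the first character to the end.
Doing the same to "qmnybebpwbb": "mnybebpwbbq".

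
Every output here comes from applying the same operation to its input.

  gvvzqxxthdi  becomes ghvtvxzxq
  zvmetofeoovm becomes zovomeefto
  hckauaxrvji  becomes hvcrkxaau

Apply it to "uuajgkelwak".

What's happening: delete the last 2 characters, then take characters alternately from the front and the back (1st, last, 2nd, 2nd-last, ...).
Applying both steps to "uuajgkelwak": "uuajgkelw", then "uwulaejkg".

uwulaejkg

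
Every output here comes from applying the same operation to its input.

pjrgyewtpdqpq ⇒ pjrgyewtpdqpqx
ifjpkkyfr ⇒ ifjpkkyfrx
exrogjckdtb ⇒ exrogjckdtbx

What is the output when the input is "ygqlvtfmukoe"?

In each case the input is transformed by: append "x".
For "ygqlvtfmukoe" the result is "ygqlvtfmukoex".

ygqlvtfmukoex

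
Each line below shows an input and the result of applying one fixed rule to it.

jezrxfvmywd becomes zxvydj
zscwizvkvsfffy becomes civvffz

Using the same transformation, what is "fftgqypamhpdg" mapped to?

The pattern: keep every other character starting from the first (positions 1st, 3rd, 5th, ...), then move the first character to the end.
Applying both steps to "fftgqypamhpdg": "ftqpmpg", then "tqpmpgf".

tqpmpgf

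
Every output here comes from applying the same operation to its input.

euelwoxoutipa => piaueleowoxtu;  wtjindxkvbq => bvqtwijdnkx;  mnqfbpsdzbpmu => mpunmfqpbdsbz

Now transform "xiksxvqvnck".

cnkixskvxvq

Rule — swap each adjacent pair of characters (1↔2, 3↔4, ...), then move the last 3 characters to the front (rotate right by 3).
On "xiksxvqvnck": the first step gives "ixskvxvqcnk", and the second then gives "cnkixskvxvq".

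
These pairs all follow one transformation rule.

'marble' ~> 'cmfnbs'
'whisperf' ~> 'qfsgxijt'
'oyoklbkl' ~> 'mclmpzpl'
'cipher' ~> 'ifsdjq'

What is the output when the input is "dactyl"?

uzmebd

The rule is to swap the front and back halves of the string, then shift every letter 1 place forward in the alphabet (wrapping around).
For "dactyl", step one produces "tyldac"; step two turns that into "uzmebd".
(Check on "oyoklbkl": → "lbkloyok" → "mclmpzpl" ✓)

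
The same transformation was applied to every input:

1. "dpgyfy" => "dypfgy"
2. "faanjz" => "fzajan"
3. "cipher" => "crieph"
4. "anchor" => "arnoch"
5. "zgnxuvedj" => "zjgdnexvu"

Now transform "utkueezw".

uwtzkeue

The pattern: take characters alternately from the front and the back (1st, last, 2nd, 2nd-last, ...).
For "utkueezw" the result is "uwtzkeue".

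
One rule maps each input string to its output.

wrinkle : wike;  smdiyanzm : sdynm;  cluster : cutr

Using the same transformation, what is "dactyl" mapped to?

dcy

What's happening: keep every other character starting from the first (positions 1st, 3rd, 5th, ...).
For "dactyl" the result is "dcy".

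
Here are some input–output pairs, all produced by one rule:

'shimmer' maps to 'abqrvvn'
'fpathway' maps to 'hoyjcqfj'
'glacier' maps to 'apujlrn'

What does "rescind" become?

The pattern: move the last character to the front, then shift every letter 9 places forward in the alphabet (wrapping around).
"rescind" → "drescin" → "manblrw".

manblrw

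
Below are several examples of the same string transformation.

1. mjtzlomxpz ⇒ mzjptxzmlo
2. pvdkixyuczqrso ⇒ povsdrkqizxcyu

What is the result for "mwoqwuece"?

mewcoequw

In each case the input is transformed by: take characters alternately from the front and the back (1st, last, 2nd, 2nd-last, ...).
For "mwoqwuece" the result is "mewcoequw".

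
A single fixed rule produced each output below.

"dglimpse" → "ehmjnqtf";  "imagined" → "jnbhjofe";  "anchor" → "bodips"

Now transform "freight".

gsfjhiu

In each case the input is transformed by: shift every letter 1 place forward in the alphabet (wrapping around).
"freight" → "gsfjhiu".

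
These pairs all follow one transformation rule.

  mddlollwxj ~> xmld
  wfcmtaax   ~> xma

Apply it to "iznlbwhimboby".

zolhb

What's happening: sort the characters into reverse alphabetical order, then keep one character in every 3, starting at position 1 (positions 1st, 4th, 7th, ...).
Starting from "iznlbwhimboby": after the first operation, "zywonmliihbbb"; after the second, "zolhb".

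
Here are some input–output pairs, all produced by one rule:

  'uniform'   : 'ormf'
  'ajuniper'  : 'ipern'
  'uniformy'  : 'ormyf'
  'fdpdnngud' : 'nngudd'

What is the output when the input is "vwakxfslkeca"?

xfslkecak

The transformation: delete the first 3 characters, then move the first character to the end.
On "vwakxfslkeca": the first step gives "kxfslkeca", and the second then gives "xfslkecak".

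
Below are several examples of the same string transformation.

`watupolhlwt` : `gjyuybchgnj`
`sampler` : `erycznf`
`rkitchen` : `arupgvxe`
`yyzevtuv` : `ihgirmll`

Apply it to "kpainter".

ergavncx

The pattern: shift every letter 13 places forward in the alphabet (wrapping around) — i.e. ROT13, then reverse the string.
"kpainter" → "xcnvagre" → "ergavncx".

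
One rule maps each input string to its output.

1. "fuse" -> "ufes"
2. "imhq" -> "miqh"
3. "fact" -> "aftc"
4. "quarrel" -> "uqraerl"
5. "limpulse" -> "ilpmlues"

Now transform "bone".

In each case the input is transformed by: swap each adjacent pair of characters (1↔2, 3↔4, ...).
Doing the same to "bone": "oben".

oben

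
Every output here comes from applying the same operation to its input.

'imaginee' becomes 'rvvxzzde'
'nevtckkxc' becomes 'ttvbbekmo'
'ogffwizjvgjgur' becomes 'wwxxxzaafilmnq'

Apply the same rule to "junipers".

Rule — sort the characters into alphabetical order, then shift every letter 9 places backward in the alphabet (wrapping around).
Applying that to "junipers" gives "vzaegijl".

vzaegijl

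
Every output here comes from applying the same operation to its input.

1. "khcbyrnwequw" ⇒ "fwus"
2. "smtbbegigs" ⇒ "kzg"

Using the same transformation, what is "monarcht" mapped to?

mpr

What's happening: keep one character in every 3, starting at position 2 (positions 2nd, 5th, 8th, ...), then shift every letter 2 places backward in the alphabet (wrapping around).
On "monarcht": the first step gives "ort", and the second then gives "mpr".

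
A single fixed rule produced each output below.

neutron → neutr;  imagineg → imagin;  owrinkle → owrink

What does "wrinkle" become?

Looking at the pairs, the operation is to delete the last 2 characters.
So "wrinkle" becomes "wrink".

wrink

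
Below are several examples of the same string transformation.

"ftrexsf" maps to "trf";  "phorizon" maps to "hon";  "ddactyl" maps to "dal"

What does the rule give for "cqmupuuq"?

qmq

Rule — swap each adjacent pair of characters (1↔2, 3↔4, ...), then keep one character in every 3, starting at position 1 (positions 1st, 4th, 7th, ...).
"cqmupuuq" → "qcumupqu" → "qmq".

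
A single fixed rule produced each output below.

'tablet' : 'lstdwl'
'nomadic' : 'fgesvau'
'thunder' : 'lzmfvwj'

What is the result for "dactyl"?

Rule — shift every letter 8 places backward in the alphabet (wrapping around).
For "dactyl" the result is "vsulqd".

vsulqd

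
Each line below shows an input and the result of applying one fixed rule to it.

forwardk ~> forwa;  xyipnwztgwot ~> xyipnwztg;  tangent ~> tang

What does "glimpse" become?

The transformation: delete the last 3 characters.
Doing the same to "glimpse": "glim".

glim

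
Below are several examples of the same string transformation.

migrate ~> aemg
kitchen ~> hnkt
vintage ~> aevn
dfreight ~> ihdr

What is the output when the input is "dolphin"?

Looking at the pairs, the operation is to keep every other character starting from the first (positions 1st, 3rd, 5th, ...), then move the first 2 characters to the end (rotate left by 2).
On "dolphin": the first step gives "dlhn", and the second then gives "hndl".
(Check on "migrate": → "mgae" → "aemg" ✓)

hndl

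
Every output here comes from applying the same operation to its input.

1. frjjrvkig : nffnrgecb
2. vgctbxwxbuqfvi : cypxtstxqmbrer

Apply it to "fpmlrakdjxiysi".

What's happening: shift every letter 4 places backward in the alphabet (wrapping around), then move the first character to the end.
On "fpmlrakdjxiysi": the first step gives "blihnwgzfteuoe", and the second then gives "lihnwgzfteuoeb".
(Check on "frjjrvkig": → "bnffnrgec" → "nffnrgecb" ✓)

lihnwgzfteuoeb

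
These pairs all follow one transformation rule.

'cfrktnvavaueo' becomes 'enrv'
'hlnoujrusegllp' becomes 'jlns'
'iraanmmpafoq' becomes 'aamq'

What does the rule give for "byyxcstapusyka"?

psyy

The rule is to keep one character in every 3, starting at position 3 (positions 3rd, 6th, 9th, ...), then sort the characters into alphabetical order.
Working it through for "byyxcstapusyka": intermediate "yspy", final "psyy".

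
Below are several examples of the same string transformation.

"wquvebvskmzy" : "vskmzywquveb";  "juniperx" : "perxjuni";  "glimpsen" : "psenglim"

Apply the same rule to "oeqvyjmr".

Looking at the pairs, the operation is to swap the front and back halves of the string.
For "oeqvyjmr" the result is "yjmroeqv".

yjmroeqv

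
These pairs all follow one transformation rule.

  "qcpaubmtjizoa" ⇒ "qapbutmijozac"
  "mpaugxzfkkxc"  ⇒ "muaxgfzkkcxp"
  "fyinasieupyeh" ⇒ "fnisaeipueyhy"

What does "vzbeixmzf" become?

Rule — swap each adjacent pair of characters (1↔2, 3↔4, ...), then move the first character to the end.
Starting from "vzbeixmzf": after the first operation, "zvebxizmf"; after the second, "vebxizmfz".
(Check on "qcpaubmtjizoa": → "cqapbutmijoza" → "qapbutmijozac" ✓)

vebxizmfz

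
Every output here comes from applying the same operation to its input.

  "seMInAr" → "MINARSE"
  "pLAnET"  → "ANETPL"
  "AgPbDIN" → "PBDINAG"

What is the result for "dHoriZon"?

ORIZONDH

The rule is to move the first 2 characters to the end (rotate left by 2), then convert every letter to uppercase.
Starting from "dHoriZon": after the first operation, "oriZondH"; after the second, "ORIZONDH".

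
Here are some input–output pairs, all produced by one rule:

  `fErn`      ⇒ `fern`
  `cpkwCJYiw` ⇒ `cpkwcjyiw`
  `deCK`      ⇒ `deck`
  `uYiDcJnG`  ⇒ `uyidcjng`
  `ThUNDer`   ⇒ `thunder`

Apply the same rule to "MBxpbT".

mbxpbt

Each output is the input with this applied: convert every letter to lowercase.
Doing the same to "MBxpbT": "mbxpbt".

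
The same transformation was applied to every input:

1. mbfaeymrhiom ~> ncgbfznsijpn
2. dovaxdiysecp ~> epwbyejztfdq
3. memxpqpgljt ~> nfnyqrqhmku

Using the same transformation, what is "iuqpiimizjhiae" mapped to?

jvrqjjnjakijbf

The rule is to shift every letter 1 place forward in the alphabet (wrapping around).
On "iuqpiimizjhiae" that produces "jvrqjjnjakijbf".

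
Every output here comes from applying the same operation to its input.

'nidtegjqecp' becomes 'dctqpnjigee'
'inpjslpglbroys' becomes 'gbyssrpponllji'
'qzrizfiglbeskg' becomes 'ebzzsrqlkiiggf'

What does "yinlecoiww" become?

ecywwonlii

The transformation: sort the characters into reverse alphabetical order, then move the last 2 characters to the front (rotate right by 2).
Starting from "yinlecoiww": after the first operation, "ywwonliiec"; after the second, "ecywwonlii".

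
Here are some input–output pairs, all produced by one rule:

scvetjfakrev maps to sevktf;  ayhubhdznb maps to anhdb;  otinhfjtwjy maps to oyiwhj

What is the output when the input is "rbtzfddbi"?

ritdf

What's happening: keep every other character starting from the first (positions 1st, 3rd, 5th, ...), then take characters alternately from the front and the back (1st, last, 2nd, 2nd-last, ...).
Working it through for "rbtzfddbi": intermediate "rtfdi", final "ritdf".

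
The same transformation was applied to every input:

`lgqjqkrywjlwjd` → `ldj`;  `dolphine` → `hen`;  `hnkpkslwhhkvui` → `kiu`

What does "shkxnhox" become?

nxo

The rule is to swap each adjacent pair of characters (1↔2, 3↔4, ...), then keep only the last 3 characters.
Applying both steps to "shkxnhox": "hsxkhnxo", then "nxo".
(Check on "dolphine": → "odplihen" → "hen" ✓)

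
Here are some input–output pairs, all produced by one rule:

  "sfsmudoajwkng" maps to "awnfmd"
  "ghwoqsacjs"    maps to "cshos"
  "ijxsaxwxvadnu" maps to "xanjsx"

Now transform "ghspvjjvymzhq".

vmhhpj

The rule is to keep every other character starting from the second (positions 2nd, 4th, 6th, ...), then move the first 3 characters to the end (rotate left by 3).
"ghspvjjvymzhq" → "hpjvmh" → "vmhhpj".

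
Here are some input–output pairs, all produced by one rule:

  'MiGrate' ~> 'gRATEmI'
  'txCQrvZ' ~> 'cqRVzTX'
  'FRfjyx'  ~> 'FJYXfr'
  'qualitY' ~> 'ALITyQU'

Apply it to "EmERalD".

The transformation: move the first 2 characters to the end (rotate left by 2), then flip the case of every letter.
On "EmERalD": the first step gives "ERalDEm", and the second then gives "erALdeM".

erALdeM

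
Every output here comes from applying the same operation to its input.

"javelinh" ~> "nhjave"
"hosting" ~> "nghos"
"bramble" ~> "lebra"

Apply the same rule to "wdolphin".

What's happening: move the last 2 characters to the front (rotate right by 2), then delete the last 2 characters.
Applying both steps to "wdolphin": "inwdolph", then "inwdol".

inwdol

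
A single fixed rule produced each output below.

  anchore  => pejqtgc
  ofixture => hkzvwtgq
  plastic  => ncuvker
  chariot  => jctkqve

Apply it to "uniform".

What's happening: move the first character to the end, then shift every letter 2 places forward in the alphabet (wrapping around).
For "uniform", step one produces "niformu"; step two turns that into "pkhqtow".

pkhqtow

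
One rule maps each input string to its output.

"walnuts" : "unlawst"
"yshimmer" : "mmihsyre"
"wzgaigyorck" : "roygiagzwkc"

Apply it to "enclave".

Each output is the input with this applied: reverse the string, then move the first 2 characters to the end (rotate left by 2).
On "enclave": the first step gives "evalcne", and the second then gives "alcneev".
(Check on "wzgaigyorck": → "kcroygiagzw" → "roygiagzwkc" ✓)

alcneev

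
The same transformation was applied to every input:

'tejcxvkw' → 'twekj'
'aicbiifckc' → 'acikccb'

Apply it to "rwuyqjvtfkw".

Rule — take characters alternately from the front and the back (1st, last, 2nd, 2nd-last, ...), then delete the last 3 characters.
For "rwuyqjvtfkw" the result is "rwwkufyt".

rwwkufyt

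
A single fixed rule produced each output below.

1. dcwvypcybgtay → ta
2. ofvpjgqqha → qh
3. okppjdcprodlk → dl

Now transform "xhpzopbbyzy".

The transformation: move the last 3 characters to the front (rotate right by 3), then keep only the first 2 characters.
Doing the same to "xhpzopbbyzy": "yz".

yz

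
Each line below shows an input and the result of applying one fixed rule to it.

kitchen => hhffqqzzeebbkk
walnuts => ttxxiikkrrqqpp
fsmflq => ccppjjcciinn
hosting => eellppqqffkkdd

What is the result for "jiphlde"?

Rule — shift every letter 3 places backward in the alphabet (wrapping around), then double every character.
Applying both steps to "jiphlde": "gfmeiab", then "ggffmmeeiiaabb".

ggffmmeeiiaabb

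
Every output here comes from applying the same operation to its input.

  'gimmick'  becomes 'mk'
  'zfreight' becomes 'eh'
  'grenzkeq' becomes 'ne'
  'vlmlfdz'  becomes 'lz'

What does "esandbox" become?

Looking at the pairs, the operation is to move the first character to the end, then keep one character in every 3, starting at position 3 (positions 3rd, 6th, 9th, ...).
"esandbox" → "sandboxe" → "no".

no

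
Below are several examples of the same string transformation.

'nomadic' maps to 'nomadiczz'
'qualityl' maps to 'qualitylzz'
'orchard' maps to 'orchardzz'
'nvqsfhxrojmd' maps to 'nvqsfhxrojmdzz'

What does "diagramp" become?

What's happening: append "zz".
On "diagramp" that produces "diagrampzz".

diagrampzz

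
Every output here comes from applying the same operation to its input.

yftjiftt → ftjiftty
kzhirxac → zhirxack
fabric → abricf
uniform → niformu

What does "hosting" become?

Rule — move the first character to the end.
Doing the same to "hosting": "ostingh".

ostingh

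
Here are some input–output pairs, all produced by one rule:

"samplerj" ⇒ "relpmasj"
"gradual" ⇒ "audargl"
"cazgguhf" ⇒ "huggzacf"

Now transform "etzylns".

The pattern: move the last character to the front, then reverse the string.
Starting from "etzylns": after the first operation, "setzyln"; after the second, "nlyztes".

nlyztes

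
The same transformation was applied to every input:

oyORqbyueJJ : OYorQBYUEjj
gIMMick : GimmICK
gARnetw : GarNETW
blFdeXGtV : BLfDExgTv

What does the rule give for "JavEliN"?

jAVeLIn

In each case the input is transformed by: flip the case of every letter.
So "JavEliN" becomes "jAVeLIn".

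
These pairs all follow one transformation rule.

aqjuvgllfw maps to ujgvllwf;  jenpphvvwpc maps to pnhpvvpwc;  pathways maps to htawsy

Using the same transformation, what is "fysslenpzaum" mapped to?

The rule is to delete the first 2 characters, then swap each adjacent pair of characters (1↔2, 3↔4, ...).
For "fysslenpzaum" the result is "sselpnazmu".

sselpnazmu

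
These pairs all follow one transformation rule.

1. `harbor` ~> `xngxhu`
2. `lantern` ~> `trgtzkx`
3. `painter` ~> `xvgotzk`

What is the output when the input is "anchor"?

Rule — shift every letter 6 places forward in the alphabet (wrapping around), then move the last character to the front.
"anchor" → "gtinux" → "xgtinu".

xgtinu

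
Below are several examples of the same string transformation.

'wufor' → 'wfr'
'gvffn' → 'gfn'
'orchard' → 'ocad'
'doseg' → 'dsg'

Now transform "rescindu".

rsid

In each case the input is transformed by: keep every other character starting from the first (positions 1st, 3rd, 5th, ...).
On "rescindu" that produces "rsid".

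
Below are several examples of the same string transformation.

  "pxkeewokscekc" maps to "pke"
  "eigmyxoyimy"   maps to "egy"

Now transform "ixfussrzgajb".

Rule — keep every other character starting from the first (positions 1st, 3rd, 5th, ...), then keep only the first 3 characters.
Starting from "ixfussrzgajb": after the first operation, "ifsrgj"; after the second, "ifs".

ifs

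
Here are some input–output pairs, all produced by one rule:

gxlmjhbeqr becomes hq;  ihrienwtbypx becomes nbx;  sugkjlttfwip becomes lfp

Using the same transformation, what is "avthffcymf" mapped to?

fm

In each case the input is transformed by: delete the first 3 characters, then keep one character in every 3, starting at position 3 (positions 3rd, 6th, 9th, ...).
For "avthffcymf", step one produces "hffcymf"; step two turns that into "fm".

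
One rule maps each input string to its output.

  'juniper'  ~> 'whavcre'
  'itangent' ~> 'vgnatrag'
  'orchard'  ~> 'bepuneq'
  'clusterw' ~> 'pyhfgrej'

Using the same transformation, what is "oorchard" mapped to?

What's happening: shift every letter 13 places forward in the alphabet (wrapping around) — i.e. ROT13.
Applying that to "oorchard" gives "bbepuneq".

bbepuneq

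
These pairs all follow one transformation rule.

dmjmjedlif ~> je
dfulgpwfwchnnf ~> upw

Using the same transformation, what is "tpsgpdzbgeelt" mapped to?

The rule is to keep one character in every 3, starting at position 3 (positions 3rd, 6th, 9th, ...), then delete the last character.
For "tpsgpdzbgeelt", step one produces "sdgl"; step two turns that into "sdg".

sdg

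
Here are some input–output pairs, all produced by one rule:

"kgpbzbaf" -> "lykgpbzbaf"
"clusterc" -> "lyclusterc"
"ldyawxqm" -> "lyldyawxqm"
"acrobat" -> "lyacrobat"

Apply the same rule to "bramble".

Each output is the input with this applied: prepend "ly".
For "bramble" the result is "lybramble".

lybramble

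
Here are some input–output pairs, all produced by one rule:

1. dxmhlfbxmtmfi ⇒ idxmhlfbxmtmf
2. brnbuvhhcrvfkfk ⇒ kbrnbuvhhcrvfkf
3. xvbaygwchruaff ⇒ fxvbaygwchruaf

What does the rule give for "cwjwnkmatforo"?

The transformation: move the last character to the front.
On "cwjwnkmatforo" that produces "ocwjwnkmatfor".

ocwjwnkmatfor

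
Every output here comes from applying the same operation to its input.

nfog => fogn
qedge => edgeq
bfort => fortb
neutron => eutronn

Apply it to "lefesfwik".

efesfwikl

Rule — move the first character to the end.
For "lefesfwik" the result is "efesfwikl".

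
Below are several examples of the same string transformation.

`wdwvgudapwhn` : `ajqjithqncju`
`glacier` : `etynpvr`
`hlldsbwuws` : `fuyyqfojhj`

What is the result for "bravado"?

boeninq

Looking at the pairs, the operation is to shift every letter 13 places forward in the alphabet (wrapping around) — i.e. ROT13, then move the last character to the front.
"bravado" → "oeninqb" → "boeninq".
(Check on "glacier": → "tynpvre" → "etynpvr" ✓)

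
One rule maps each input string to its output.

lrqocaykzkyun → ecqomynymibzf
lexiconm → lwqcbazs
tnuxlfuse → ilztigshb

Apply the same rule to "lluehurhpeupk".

What's happening: shift every letter 12 places backward in the alphabet (wrapping around), then move the first 2 characters to the end (rotate left by 2).
Starting from "lluehurhpeupk": after the first operation, "zzisvifvdsidy"; after the second, "isvifvdsidyzz".

isvifvdsidyzz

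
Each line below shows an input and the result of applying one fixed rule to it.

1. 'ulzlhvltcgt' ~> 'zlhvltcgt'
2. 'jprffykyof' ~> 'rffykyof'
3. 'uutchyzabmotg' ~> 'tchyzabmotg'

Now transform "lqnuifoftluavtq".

nuifoftluavtq

The rule is to delete the first 2 characters.
So "lqnuifoftluavtq" becomes "nuifoftluavtq".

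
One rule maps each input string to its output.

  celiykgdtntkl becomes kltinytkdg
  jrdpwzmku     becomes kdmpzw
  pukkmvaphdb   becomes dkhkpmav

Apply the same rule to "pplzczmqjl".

In each case the input is transformed by: take characters alternately from the front and the back (1st, last, 2nd, 2nd-last, ...), then delete the first 3 characters.
Applying both steps to "pplzczmqjl": "plpjlqzmcz", then "jlqzmcz".
(Check on "celiykgdtntkl": → "clekltinytkdg" → "kltinytkdg" ✓)

jlqzmcz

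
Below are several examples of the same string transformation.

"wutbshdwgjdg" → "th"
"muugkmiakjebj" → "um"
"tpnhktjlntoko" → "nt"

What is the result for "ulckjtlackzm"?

ct

Each output is the input with this applied: keep one character in every 3, starting at position 3 (positions 3rd, 6th, 9th, ...), then keep only the first 2 characters.
On "ulckjtlackzm" that produces "ct".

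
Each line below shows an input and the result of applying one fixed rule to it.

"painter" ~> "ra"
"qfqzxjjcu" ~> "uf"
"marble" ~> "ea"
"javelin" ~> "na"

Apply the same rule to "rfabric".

Each output is the input with this applied: swap the first and last characters, then keep only the first 2 characters.
For "rfabric", step one produces "cfabrir"; step two turns that into "cf".

cf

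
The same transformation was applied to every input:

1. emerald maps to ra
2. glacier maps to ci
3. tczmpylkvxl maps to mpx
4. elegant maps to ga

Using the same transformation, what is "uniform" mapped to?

The transformation: swap each adjacent pair of characters (1↔2, 3↔4, ...), then keep one character in every 3, starting at position 3 (positions 3rd, 6th, 9th, ...).
On "uniform": the first step gives "nufirom", and the second then gives "fo".

fo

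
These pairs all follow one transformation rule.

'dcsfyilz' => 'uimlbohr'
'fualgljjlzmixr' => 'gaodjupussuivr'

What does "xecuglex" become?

nggnldpu

Rule — shift every letter 9 places forward in the alphabet (wrapping around), then move the last 2 characters to the front (rotate right by 2).
"xecuglex" → "nggnldpu".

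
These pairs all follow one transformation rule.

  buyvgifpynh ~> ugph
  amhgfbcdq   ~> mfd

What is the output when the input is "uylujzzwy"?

In each case the input is transformed by: keep one character in every 3, starting at position 2 (positions 2nd, 5th, 8th, ...).
Applying that to "uylujzzwy" gives "yjw".

yjw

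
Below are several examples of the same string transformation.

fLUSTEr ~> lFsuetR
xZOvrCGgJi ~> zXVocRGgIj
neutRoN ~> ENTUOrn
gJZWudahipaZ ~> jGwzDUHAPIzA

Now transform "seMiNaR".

ESImAnr

In each case the input is transformed by: flip the case of every letter, then swap each adjacent pair of characters (1↔2, 3↔4, ...).
On "seMiNaR": the first step gives "SEmInAr", and the second then gives "ESImAnr".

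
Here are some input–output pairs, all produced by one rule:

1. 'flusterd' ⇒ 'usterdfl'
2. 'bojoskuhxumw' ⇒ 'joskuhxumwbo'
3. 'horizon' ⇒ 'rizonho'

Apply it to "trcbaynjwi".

cbaynjwitr

Looking at the pairs, the operation is to move the first 2 characters to the end (rotate left by 2).
On "trcbaynjwi" that produces "cbaynjwitr".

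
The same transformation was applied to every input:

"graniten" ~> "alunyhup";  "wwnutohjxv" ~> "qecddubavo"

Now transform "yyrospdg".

The transformation: shift every letter 7 places forward in the alphabet (wrapping around), then move the last 3 characters to the front (rotate right by 3).
Working it through for "yyrospdg": intermediate "ffyvzwkn", final "wknffyvz".

wknffyvz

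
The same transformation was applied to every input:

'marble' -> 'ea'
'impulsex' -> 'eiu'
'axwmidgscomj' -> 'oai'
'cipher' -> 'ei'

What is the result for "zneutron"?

oeu

Each output is the input with this applied: swap the front and back halves of the string, then keep only the vowels.
Applying both steps to "zneutron": "tronzneu", then "oeu".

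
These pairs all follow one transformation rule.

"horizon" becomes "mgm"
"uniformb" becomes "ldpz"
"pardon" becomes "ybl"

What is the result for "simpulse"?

The transformation: shift every letter 2 places backward in the alphabet (wrapping around), then keep every other character starting from the second (positions 2nd, 4th, 6th, ...).
Starting from "simpulse": after the first operation, "qgknsjqc"; after the second, "gnjc".

gnjc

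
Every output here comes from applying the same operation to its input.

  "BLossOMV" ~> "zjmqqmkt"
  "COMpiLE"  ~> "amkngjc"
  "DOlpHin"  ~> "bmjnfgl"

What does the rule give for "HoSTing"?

fmqrgle

What's happening: shift every letter 2 places backward in the alphabet (wrapping around), then convert every letter to lowercase.
"HoSTing" → "FmQRgle" → "fmqrgle".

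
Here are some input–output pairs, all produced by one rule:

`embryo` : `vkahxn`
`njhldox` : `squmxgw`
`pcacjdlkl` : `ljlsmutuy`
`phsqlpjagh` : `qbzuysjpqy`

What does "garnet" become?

jawncp

Looking at the pairs, the operation is to shift every letter 9 places forward in the alphabet (wrapping around), then move the first character to the end.
"garnet" → "pjawnc" → "jawncp".
(Check on "njhldox": → "wsqumxg" → "squmxgw" ✓)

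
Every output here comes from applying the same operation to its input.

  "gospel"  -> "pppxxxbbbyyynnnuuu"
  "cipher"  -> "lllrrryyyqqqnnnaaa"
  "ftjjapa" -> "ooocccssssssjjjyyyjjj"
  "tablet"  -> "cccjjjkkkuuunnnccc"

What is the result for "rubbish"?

aaadddkkkkkkrrrbbbqqq

Each output is the input with this applied: repeat every character 3 times, then shift every letter 9 places forward in the alphabet (wrapping around).
Applying both steps to "rubbish": "rrruuubbbbbbiiissshhh", then "aaadddkkkkkkrrrbbbqqq".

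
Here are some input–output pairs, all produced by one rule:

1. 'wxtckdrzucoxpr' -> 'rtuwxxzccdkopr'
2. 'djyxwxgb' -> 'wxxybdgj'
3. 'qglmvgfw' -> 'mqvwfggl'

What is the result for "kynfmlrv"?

The pattern: sort the characters into alphabetical order, then swap the front and back halves of the string.
Working it through for "kynfmlrv": intermediate "fklmnrvy", final "nrvyfklm".

nrvyfklm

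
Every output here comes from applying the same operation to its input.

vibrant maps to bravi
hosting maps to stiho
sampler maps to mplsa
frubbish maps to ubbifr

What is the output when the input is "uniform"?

Rule — delete the last 2 characters, then move the first 2 characters to the end (rotate left by 2).
Doing the same to "uniform": "ifoun".

ifoun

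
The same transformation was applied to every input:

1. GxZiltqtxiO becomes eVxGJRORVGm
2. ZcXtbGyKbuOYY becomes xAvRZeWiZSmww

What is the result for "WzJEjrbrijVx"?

uXhcHPZPGHtV

The rule is to shift every letter 2 places backward in the alphabet (wrapping around), then flip the case of every letter.
Starting from "WzJEjrbrijVx": after the first operation, "UxHChpzpghTv"; after the second, "uXhcHPZPGHtV".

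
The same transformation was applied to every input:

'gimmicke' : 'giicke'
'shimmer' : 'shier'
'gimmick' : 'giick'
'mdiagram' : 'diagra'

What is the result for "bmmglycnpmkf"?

bglycnpkf

The rule is to remove every "m".
So "bmmglycnpmkf" becomes "bglycnpkf".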